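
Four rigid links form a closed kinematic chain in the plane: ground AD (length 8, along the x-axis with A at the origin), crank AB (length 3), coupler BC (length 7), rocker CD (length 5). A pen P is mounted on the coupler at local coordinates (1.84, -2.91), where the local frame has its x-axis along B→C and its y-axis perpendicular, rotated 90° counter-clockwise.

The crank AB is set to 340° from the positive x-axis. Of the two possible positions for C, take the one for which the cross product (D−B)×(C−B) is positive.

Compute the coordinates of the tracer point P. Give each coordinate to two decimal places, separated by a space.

6.26 -1.09

A=(0,0), D=(8.00,0)
B = A + 3.00·(cos340°, sin340°) = (2.8191, -1.0261)
|BD| = 5.2815
circle(B,7.00) ∩ circle(D,5.00): a=4.9128, h=4.9864
  candidates: C₊=(6.6696,4.8198) cross=26.336; C₋=(8.6070,-4.9630) cross=-26.336
  mode + wants cross > 0 → take C=(6.6696,4.8198) (cross=26.336)
ex = (C−B)/|BC| = (0.5501,0.8351); ey = (-0.8351,0.5501)
P = B + 1.84·ex + -2.91·ey = (6.2614,-1.0902)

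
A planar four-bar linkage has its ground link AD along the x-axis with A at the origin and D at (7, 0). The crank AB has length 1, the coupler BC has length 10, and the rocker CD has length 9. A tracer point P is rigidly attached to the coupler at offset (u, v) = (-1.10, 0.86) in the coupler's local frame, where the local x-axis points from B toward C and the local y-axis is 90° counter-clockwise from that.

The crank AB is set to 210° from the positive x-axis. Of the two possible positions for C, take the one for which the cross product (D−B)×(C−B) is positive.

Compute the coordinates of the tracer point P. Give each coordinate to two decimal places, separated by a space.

-2.14 -1.08

A=(0,0), D=(7.00,0)
B = A + 1.00·(cos210°, sin210°) = (-0.8660, -0.5000)
|BD| = 7.8819
circle(B,10.00) ∩ circle(D,9.00): a=5.1462, h=8.5742
  candidates: C₊=(3.7259,8.3833) cross=67.581; C₋=(4.8138,-8.7304) cross=-67.581
  mode + wants cross > 0 → take C=(3.7259,8.3833) (cross=67.581)
ex = (C−B)/|BC| = (0.4592,0.8883); ey = (-0.8883,0.4592)
P = B + -1.10·ex + 0.86·ey = (-2.1351,-1.0823)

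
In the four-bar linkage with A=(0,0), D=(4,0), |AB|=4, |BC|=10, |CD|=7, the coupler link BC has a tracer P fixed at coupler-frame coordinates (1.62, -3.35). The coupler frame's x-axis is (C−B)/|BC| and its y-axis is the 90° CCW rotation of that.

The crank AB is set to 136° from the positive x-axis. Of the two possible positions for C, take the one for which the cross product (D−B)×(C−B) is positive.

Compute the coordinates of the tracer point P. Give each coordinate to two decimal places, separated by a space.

-0.10 0.30

A=(0,0), D=(4.00,0)
B = A + 4.00·(cos136°, sin136°) = (-2.8774, 2.7786)
|BD| = 7.4175
circle(B,10.00) ∩ circle(D,7.00): a=7.1466, h=6.9948
  candidates: C₊=(6.3691,6.5869) cross=51.883; C₋=(1.1285,-6.3839) cross=-51.883
  mode + wants cross > 0 → take C=(6.3691,6.5869) (cross=51.883)
ex = (C−B)/|BC| = (0.9246,0.3808); ey = (-0.3808,0.9246)
P = B + 1.62·ex + -3.35·ey = (-0.1037,0.2980)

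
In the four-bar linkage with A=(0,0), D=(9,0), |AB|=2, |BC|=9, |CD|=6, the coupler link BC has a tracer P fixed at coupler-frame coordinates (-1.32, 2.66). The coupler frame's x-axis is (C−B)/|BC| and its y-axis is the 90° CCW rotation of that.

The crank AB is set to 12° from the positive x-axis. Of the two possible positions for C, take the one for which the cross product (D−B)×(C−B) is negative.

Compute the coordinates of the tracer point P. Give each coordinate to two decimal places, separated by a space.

A=(0,0), D=(9.00,0)
B = A + 2.00·(cos12°, sin12°) = (1.9563, 0.4158)
|BD| = 7.0560
circle(B,9.00) ∩ circle(D,6.00): a=6.7168, h=5.9904
  candidates: C₊=(9.0144,6.0000) cross=42.268; C₋=(8.3084,-5.9600) cross=-42.268
  mode - wants cross < 0 → take C=(8.3084,-5.9600) (cross=-42.268)
ex = (C−B)/|BC| = (0.7058,-0.7084); ey = (0.7084,0.7058)
P = B + -1.32·ex + 2.66·ey = (2.9091,3.2283)

2.91 3.23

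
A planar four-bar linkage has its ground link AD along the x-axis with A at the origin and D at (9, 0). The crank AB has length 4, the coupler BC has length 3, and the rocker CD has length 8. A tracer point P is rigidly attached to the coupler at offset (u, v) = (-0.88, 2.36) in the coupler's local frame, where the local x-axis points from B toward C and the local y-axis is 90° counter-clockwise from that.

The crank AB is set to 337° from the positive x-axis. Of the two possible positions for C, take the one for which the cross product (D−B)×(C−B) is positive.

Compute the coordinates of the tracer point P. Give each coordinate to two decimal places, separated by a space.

A=(0,0), D=(9.00,0)
B = A + 4.00·(cos337°, sin337°) = (3.6820, -1.5629)
|BD| = 5.5429
circle(B,3.00) ∩ circle(D,8.00): a=-2.1899, h=2.0505
  candidates: C₊=(1.0028,-0.2131) cross=11.366; C₋=(2.1592,-4.1477) cross=-11.366
  mode + wants cross > 0 → take C=(1.0028,-0.2131) (cross=11.366)
ex = (C−B)/|BC| = (-0.8931,0.4499); ey = (-0.4499,-0.8931)
P = B + -0.88·ex + 2.36·ey = (3.4061,-4.0665)

3.41 -4.07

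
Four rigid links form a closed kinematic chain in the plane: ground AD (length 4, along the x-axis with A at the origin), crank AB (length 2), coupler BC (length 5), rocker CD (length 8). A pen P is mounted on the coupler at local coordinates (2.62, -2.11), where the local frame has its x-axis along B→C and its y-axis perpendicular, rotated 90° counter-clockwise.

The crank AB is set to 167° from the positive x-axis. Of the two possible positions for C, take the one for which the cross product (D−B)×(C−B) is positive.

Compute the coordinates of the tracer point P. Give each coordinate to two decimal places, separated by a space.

0.21 3.03

A=(0,0), D=(4.00,0)
B = A + 2.00·(cos167°, sin167°) = (-1.9487, 0.4499)
|BD| = 5.9657
circle(B,5.00) ∩ circle(D,8.00): a=-0.2858, h=4.9918
  candidates: C₊=(-1.8573,5.4491) cross=29.780; C₋=(-2.6102,-4.5062) cross=-29.780
  mode + wants cross > 0 → take C=(-1.8573,5.4491) (cross=29.780)
ex = (C−B)/|BC| = (0.0183,0.9998); ey = (-0.9998,0.0183)
P = B + 2.62·ex + -2.11·ey = (0.2088,3.0309)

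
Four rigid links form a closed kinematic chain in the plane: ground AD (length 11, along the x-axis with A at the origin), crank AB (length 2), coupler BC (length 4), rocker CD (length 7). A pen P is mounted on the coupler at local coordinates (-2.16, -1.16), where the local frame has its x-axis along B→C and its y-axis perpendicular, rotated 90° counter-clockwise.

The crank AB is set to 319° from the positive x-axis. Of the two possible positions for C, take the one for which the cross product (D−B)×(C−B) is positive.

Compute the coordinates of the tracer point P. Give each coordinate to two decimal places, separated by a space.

A=(0,0), D=(11.00,0)
B = A + 2.00·(cos319°, sin319°) = (1.5094, -1.3121)
|BD| = 9.5809
circle(B,4.00) ∩ circle(D,7.00): a=3.0682, h=2.5663
  candidates: C₊=(4.1973,1.6502) cross=24.587; C₋=(4.9002,-3.4340) cross=-24.587
  mode + wants cross > 0 → take C=(4.1973,1.6502) (cross=24.587)
ex = (C−B)/|BC| = (0.6720,0.7406); ey = (-0.7406,0.6720)
P = B + -2.16·ex + -1.16·ey = (0.9170,-3.6913)

0.92 -3.69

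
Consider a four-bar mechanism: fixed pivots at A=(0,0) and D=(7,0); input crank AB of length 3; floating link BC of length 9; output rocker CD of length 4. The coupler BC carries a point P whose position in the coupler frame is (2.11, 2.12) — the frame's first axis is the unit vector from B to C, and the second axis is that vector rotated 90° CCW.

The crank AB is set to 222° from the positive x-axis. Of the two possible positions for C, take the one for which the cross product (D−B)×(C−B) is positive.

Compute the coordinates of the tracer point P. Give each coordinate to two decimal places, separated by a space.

-1.83 0.96

A=(0,0), D=(7.00,0)
B = A + 3.00·(cos222°, sin222°) = (-2.2294, -2.0074)
|BD| = 9.4452
circle(B,9.00) ∩ circle(D,4.00): a=8.1635, h=3.7891
  candidates: C₊=(4.9423,3.4301) cross=35.789; C₋=(6.5529,-3.9749) cross=-35.789
  mode + wants cross > 0 → take C=(4.9423,3.4301) (cross=35.789)
ex = (C−B)/|BC| = (0.7969,0.6042); ey = (-0.6042,0.7969)
P = B + 2.11·ex + 2.12·ey = (-1.8289,0.9567)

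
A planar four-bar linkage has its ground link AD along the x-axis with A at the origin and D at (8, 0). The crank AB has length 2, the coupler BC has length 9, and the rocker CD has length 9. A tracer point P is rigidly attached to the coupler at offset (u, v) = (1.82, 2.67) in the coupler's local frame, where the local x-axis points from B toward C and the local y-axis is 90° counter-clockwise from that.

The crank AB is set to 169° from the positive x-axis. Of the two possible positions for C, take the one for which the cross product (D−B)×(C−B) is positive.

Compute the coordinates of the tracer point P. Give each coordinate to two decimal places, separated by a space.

A=(0,0), D=(8.00,0)
B = A + 2.00·(cos169°, sin169°) = (-1.9633, 0.3816)
|BD| = 9.9706
circle(B,9.00) ∩ circle(D,9.00): a=4.9853, h=7.4931
  candidates: C₊=(3.3052,7.6784) cross=74.711; C₋=(2.7316,-7.2968) cross=-74.711
  mode + wants cross > 0 → take C=(3.3052,7.6784) (cross=74.711)
ex = (C−B)/|BC| = (0.5854,0.8108); ey = (-0.8108,0.5854)
P = B + 1.82·ex + 2.67·ey = (-3.0626,3.4202)

-3.06 3.42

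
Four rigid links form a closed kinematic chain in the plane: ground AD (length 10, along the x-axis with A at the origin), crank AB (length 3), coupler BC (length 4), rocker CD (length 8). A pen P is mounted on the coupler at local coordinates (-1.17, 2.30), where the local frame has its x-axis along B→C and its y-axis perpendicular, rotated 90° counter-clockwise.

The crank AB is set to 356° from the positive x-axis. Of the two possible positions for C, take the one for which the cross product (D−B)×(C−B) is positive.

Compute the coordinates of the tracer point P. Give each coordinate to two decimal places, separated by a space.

A=(0,0), D=(10.00,0)
B = A + 3.00·(cos356°, sin356°) = (2.9927, -0.2093)
|BD| = 7.0104
circle(B,4.00) ∩ circle(D,8.00): a=0.0817, h=3.9992
  candidates: C₊=(2.9550,3.7906) cross=28.036; C₋=(3.1938,-4.2042) cross=-28.036
  mode + wants cross > 0 → take C=(2.9550,3.7906) (cross=28.036)
ex = (C−B)/|BC| = (-0.0094,1.0000); ey = (-1.0000,-0.0094)
P = B + -1.17·ex + 2.30·ey = (0.7038,-1.4009)

0.70 -1.40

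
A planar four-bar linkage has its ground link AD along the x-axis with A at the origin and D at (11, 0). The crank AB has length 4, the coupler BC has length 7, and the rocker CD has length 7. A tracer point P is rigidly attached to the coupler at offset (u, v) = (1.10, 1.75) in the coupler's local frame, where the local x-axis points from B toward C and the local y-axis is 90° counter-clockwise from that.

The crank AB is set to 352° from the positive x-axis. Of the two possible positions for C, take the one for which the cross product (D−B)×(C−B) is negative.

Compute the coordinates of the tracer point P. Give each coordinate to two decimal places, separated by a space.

6.03 -0.46

A=(0,0), D=(11.00,0)
B = A + 4.00·(cos352°, sin352°) = (3.9611, -0.5567)
|BD| = 7.0609
circle(B,7.00) ∩ circle(D,7.00): a=3.5305, h=6.0445
  candidates: C₊=(7.0040,5.7473) cross=42.680; C₋=(7.9571,-6.3040) cross=-42.680
  mode - wants cross < 0 → take C=(7.9571,-6.3040) (cross=-42.680)
ex = (C−B)/|BC| = (0.5709,-0.8210); ey = (0.8210,0.5709)
P = B + 1.10·ex + 1.75·ey = (6.0259,-0.4608)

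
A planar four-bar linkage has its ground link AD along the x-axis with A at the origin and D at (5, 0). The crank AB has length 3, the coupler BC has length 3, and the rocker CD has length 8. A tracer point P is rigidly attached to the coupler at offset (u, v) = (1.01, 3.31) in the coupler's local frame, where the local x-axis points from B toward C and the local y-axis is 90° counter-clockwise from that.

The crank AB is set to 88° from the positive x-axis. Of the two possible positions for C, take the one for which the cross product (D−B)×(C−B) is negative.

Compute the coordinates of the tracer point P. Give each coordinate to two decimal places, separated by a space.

0.21 -0.46

A=(0,0), D=(5.00,0)
B = A + 3.00·(cos88°, sin88°) = (0.1047, 2.9982)
|BD| = 5.7405
circle(B,3.00) ∩ circle(D,8.00): a=-1.9203, h=2.3049
  candidates: C₊=(-0.3291,5.9666) cross=13.231; C₋=(-2.7367,2.0356) cross=-13.231
  mode - wants cross < 0 → take C=(-2.7367,2.0356) (cross=-13.231)
ex = (C−B)/|BC| = (-0.9471,-0.3209); ey = (0.3209,-0.9471)
P = B + 1.01·ex + 3.31·ey = (0.2101,-0.4609)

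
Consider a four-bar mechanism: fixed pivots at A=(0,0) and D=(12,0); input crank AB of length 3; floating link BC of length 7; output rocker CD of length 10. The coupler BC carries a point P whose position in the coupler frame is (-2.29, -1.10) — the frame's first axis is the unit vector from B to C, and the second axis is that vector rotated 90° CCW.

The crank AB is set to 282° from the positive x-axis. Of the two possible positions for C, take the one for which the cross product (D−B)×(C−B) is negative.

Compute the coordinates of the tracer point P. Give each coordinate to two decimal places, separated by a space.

-1.79 -2.15

A=(0,0), D=(12.00,0)
B = A + 3.00·(cos282°, sin282°) = (0.6237, -2.9344)
|BD| = 11.7486
circle(B,7.00) ∩ circle(D,10.00): a=3.7039, h=5.9398
  candidates: C₊=(2.7266,3.7422) cross=69.785; C₋=(5.6938,-7.7609) cross=-69.785
  mode - wants cross < 0 → take C=(5.6938,-7.7609) (cross=-69.785)
ex = (C−B)/|BC| = (0.7243,-0.6895); ey = (0.6895,0.7243)
P = B + -2.29·ex + -1.10·ey = (-1.7933,-2.1522)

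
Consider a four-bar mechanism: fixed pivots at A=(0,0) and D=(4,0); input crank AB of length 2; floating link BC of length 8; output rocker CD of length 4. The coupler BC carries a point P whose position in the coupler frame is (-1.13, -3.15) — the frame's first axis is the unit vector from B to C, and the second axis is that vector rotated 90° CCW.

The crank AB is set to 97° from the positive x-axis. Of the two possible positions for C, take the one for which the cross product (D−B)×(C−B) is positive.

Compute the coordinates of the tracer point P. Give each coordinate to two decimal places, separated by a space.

-1.59 -1.08

A=(0,0), D=(4.00,0)
B = A + 2.00·(cos97°, sin97°) = (-0.2437, 1.9851)
|BD| = 4.6851
circle(B,8.00) ∩ circle(D,4.00): a=7.4652, h=2.8759
  candidates: C₊=(7.7368,1.4271) cross=13.474; C₋=(5.2997,-3.7830) cross=-13.474
  mode + wants cross > 0 → take C=(7.7368,1.4271) (cross=13.474)
ex = (C−B)/|BC| = (0.9976,-0.0698); ey = (0.0698,0.9976)
P = B + -1.13·ex + -3.15·ey = (-1.5907,-1.0784)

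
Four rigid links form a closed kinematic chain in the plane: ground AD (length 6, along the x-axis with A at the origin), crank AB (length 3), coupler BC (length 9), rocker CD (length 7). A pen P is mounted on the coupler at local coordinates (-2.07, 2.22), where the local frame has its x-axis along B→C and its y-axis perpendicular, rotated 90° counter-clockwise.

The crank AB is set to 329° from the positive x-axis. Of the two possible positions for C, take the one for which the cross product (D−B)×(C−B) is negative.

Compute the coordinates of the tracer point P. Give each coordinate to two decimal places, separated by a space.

1.52 1.30

A=(0,0), D=(6.00,0)
B = A + 3.00·(cos329°, sin329°) = (2.5715, -1.5451)
|BD| = 3.7606
circle(B,9.00) ∩ circle(D,7.00): a=6.1350, h=6.5850
  candidates: C₊=(5.4591,6.9791) cross=24.763; C₋=(10.8703,-5.0280) cross=-24.763
  mode - wants cross < 0 → take C=(10.8703,-5.0280) (cross=-24.763)
ex = (C−B)/|BC| = (0.9221,-0.3870); ey = (0.3870,0.9221)
P = B + -2.07·ex + 2.22·ey = (1.5219,1.3030)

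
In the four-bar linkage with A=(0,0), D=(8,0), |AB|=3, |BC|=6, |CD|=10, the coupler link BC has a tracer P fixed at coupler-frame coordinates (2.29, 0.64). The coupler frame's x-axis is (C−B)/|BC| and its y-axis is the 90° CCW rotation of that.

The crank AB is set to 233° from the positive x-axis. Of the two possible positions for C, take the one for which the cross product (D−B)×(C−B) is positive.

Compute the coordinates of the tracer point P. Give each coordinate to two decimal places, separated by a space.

-2.26 -0.06

A=(0,0), D=(8.00,0)
B = A + 3.00·(cos233°, sin233°) = (-1.8054, -2.3959)
|BD| = 10.0939
circle(B,6.00) ∩ circle(D,10.00): a=1.8767, h=5.6989
  candidates: C₊=(-1.3351,3.5856) cross=57.525; C₋=(1.3704,-7.4865) cross=-57.525
  mode + wants cross > 0 → take C=(-1.3351,3.5856) (cross=57.525)
ex = (C−B)/|BC| = (0.0784,0.9969); ey = (-0.9969,0.0784)
P = B + 2.29·ex + 0.64·ey = (-2.2639,-0.0628)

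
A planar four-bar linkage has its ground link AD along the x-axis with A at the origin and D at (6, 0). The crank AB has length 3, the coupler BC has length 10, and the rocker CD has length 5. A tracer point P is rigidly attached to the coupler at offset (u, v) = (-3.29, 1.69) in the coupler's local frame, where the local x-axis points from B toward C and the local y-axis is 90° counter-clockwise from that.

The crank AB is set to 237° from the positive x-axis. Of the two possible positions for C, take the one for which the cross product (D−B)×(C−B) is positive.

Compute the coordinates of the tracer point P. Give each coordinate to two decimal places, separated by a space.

-5.09 -3.83

A=(0,0), D=(6.00,0)
B = A + 3.00·(cos237°, sin237°) = (-1.6339, -2.5160)
|BD| = 8.0378
circle(B,10.00) ∩ circle(D,5.00): a=8.6844, h=4.9580
  candidates: C₊=(5.0620,4.9112) cross=39.852; C₋=(8.1660,-4.5065) cross=-39.852
  mode + wants cross > 0 → take C=(5.0620,4.9112) (cross=39.852)
ex = (C−B)/|BC| = (0.6696,0.7427); ey = (-0.7427,0.6696)
P = B + -3.29·ex + 1.69·ey = (-5.0921,-3.8280)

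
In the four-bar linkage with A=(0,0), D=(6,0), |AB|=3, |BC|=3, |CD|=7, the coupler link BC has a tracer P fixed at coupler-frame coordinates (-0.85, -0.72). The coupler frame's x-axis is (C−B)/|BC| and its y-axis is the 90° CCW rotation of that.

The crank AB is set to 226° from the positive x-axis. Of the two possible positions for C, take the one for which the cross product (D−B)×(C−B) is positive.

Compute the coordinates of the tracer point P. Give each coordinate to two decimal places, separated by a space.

A=(0,0), D=(6.00,0)
B = A + 3.00·(cos226°, sin226°) = (-2.0840, -2.1580)
|BD| = 8.3671
circle(B,3.00) ∩ circle(D,7.00): a=1.7932, h=2.4051
  candidates: C₊=(-0.9718,0.6282) cross=20.123; C₋=(0.2689,-4.0192) cross=-20.123
  mode + wants cross > 0 → take C=(-0.9718,0.6282) (cross=20.123)
ex = (C−B)/|BC| = (0.3707,0.9287); ey = (-0.9287,0.3707)
P = B + -0.85·ex + -0.72·ey = (-1.7304,-3.2144)

-1.73 -3.21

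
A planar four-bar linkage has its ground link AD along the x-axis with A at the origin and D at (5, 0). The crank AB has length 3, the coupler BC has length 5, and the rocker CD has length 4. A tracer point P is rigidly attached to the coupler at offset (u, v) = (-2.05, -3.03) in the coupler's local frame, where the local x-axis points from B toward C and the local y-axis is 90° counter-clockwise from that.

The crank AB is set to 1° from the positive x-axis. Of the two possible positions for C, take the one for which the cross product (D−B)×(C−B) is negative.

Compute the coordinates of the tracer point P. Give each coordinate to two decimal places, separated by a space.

-0.65 -0.26

A=(0,0), D=(5.00,0)
B = A + 3.00·(cos1°, sin1°) = (2.9995, 0.0524)
|BD| = 2.0011
circle(B,5.00) ∩ circle(D,4.00): a=3.2493, h=3.8003
  candidates: C₊=(6.3471,3.7663) cross=7.605; C₋=(6.1483,-3.8316) cross=-7.605
  mode - wants cross < 0 → take C=(6.1483,-3.8316) (cross=-7.605)
ex = (C−B)/|BC| = (0.6297,-0.7768); ey = (0.7768,0.6297)
P = B + -2.05·ex + -3.03·ey = (-0.6451,-0.2633)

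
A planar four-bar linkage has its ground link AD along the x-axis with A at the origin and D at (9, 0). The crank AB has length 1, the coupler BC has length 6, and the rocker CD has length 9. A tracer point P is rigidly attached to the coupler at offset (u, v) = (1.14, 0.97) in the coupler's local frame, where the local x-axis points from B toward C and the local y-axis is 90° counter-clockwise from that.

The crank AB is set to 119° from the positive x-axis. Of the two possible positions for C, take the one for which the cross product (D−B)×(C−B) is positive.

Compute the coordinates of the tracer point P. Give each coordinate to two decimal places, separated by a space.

A=(0,0), D=(9.00,0)
B = A + 1.00·(cos119°, sin119°) = (-0.4848, 0.8746)
|BD| = 9.5250
circle(B,6.00) ∩ circle(D,9.00): a=2.4003, h=5.4989
  candidates: C₊=(2.4103,6.1299) cross=52.378; C₋=(1.4005,-4.8215) cross=-52.378
  mode + wants cross > 0 → take C=(2.4103,6.1299) (cross=52.378)
ex = (C−B)/|BC| = (0.4825,0.8759); ey = (-0.8759,0.4825)
P = B + 1.14·ex + 0.97·ey = (-0.7843,2.3412)

-0.78 2.34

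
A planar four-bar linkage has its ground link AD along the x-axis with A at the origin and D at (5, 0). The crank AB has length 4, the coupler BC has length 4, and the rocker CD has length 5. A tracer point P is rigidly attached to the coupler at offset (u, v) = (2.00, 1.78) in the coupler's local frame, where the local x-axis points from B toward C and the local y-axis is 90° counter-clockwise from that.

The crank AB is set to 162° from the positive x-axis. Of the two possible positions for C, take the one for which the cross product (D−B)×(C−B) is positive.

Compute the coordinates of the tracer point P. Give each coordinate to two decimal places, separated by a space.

A=(0,0), D=(5.00,0)
B = A + 4.00·(cos162°, sin162°) = (-3.8042, 1.2361)
|BD| = 8.8906
circle(B,4.00) ∩ circle(D,5.00): a=3.9391, h=0.6952
  candidates: C₊=(0.1933,1.3768) cross=6.180; C₋=(0.0000,0.0000) cross=-6.180
  mode + wants cross > 0 → take C=(0.1933,1.3768) (cross=6.180)
ex = (C−B)/|BC| = (0.9994,0.0352); ey = (-0.0352,0.9994)
P = B + 2.00·ex + 1.78·ey = (-1.8681,3.0853)

-1.87 3.09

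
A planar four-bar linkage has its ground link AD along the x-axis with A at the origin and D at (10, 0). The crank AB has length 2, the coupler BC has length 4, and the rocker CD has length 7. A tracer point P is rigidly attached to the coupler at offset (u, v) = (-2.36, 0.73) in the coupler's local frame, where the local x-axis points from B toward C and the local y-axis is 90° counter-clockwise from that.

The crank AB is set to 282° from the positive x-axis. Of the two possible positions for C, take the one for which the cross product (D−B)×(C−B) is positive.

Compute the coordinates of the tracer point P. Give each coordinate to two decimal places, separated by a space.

-1.70 -3.23

A=(0,0), D=(10.00,0)
B = A + 2.00·(cos282°, sin282°) = (0.4158, -1.9563)
|BD| = 9.7818
circle(B,4.00) ∩ circle(D,7.00): a=3.2041, h=2.3945
  candidates: C₊=(3.0763,1.0307) cross=23.423; C₋=(4.0341,-3.6617) cross=-23.423
  mode + wants cross > 0 → take C=(3.0763,1.0307) (cross=23.423)
ex = (C−B)/|BC| = (0.6651,0.7467); ey = (-0.7467,0.6651)
P = B + -2.36·ex + 0.73·ey = (-1.6990,-3.2331)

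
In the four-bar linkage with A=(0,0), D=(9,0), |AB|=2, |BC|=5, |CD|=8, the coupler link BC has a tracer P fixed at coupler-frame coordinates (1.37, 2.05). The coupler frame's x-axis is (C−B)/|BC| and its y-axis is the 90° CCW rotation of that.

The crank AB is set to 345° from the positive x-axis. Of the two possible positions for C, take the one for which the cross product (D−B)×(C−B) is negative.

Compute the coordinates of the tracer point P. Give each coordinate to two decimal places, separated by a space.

A=(0,0), D=(9.00,0)
B = A + 2.00·(cos345°, sin345°) = (1.9319, -0.5176)
|BD| = 7.0871
circle(B,5.00) ∩ circle(D,8.00): a=0.7921, h=4.9369
  candidates: C₊=(2.3612,4.4639) cross=34.988; C₋=(3.0824,-5.3835) cross=-34.988
  mode - wants cross < 0 → take C=(3.0824,-5.3835) (cross=-34.988)
ex = (C−B)/|BC| = (0.2301,-0.9732); ey = (0.9732,0.2301)
P = B + 1.37·ex + 2.05·ey = (4.2421,-1.3792)

4.24 -1.38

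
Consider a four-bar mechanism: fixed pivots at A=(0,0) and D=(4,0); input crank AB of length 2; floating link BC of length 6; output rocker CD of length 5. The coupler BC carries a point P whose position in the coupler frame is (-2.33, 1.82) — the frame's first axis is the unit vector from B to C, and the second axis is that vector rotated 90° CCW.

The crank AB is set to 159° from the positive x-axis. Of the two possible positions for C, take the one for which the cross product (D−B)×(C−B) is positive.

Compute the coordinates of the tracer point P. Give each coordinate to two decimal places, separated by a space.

A=(0,0), D=(4.00,0)
B = A + 2.00·(cos159°, sin159°) = (-1.8672, 0.7167)
|BD| = 5.9108
circle(B,6.00) ∩ circle(D,5.00): a=3.8859, h=4.5716
  candidates: C₊=(2.5444,4.7834) cross=27.022; C₋=(1.4357,-4.2924) cross=-27.022
  mode + wants cross > 0 → take C=(2.5444,4.7834) (cross=27.022)
ex = (C−B)/|BC| = (0.7353,0.6778); ey = (-0.6778,0.7353)
P = B + -2.33·ex + 1.82·ey = (-4.8139,0.4757)

-4.81 0.48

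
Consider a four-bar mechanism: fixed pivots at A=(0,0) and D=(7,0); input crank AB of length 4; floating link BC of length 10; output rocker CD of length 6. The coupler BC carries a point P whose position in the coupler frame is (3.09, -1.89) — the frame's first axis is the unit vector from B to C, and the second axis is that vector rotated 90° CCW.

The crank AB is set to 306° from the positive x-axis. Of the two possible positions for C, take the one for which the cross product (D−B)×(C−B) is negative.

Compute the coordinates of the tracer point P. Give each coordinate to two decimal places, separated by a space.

A=(0,0), D=(7.00,0)
B = A + 4.00·(cos306°, sin306°) = (2.3511, -3.2361)
|BD| = 5.6643
circle(B,10.00) ∩ circle(D,6.00): a=8.4816, h=5.2974
  candidates: C₊=(6.2858,5.9573) cross=30.006; C₋=(12.3387,-2.7382) cross=-30.006
  mode - wants cross < 0 → take C=(12.3387,-2.7382) (cross=-30.006)
ex = (C−B)/|BC| = (0.9988,0.0498); ey = (-0.0498,0.9988)
P = B + 3.09·ex + -1.89·ey = (5.5314,-4.9699)

5.53 -4.97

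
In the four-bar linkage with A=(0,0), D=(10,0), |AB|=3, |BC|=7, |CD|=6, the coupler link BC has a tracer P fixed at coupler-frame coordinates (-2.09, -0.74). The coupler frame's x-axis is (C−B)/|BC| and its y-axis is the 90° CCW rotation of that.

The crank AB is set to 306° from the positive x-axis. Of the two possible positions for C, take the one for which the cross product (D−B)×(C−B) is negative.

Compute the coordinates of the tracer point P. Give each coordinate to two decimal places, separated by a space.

A=(0,0), D=(10.00,0)
B = A + 3.00·(cos306°, sin306°) = (1.7634, -2.4271)
|BD| = 8.5868
circle(B,7.00) ∩ circle(D,6.00): a=5.0504, h=4.8470
  candidates: C₊=(5.2378,3.6498) cross=41.620; C₋=(7.9778,-5.6490) cross=-41.620
  mode - wants cross < 0 → take C=(7.9778,-5.6490) (cross=-41.620)
ex = (C−B)/|BC| = (0.8878,-0.4603); ey = (0.4603,0.8878)
P = B + -2.09·ex + -0.74·ey = (-0.4327,-2.1220)

-0.43 -2.12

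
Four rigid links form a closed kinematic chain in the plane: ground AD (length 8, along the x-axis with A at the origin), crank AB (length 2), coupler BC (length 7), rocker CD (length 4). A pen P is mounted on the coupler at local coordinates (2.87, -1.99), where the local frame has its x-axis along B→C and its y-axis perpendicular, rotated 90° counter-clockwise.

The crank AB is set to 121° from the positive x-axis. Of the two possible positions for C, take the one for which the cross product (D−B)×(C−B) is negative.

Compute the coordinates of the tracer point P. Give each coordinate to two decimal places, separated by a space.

0.19 -1.56

A=(0,0), D=(8.00,0)
B = A + 2.00·(cos121°, sin121°) = (-1.0301, 1.7143)
|BD| = 9.1914
circle(B,7.00) ∩ circle(D,4.00): a=6.3908, h=2.8561
  candidates: C₊=(5.7813,3.3283) cross=26.251; C₋=(4.7159,-2.2836) cross=-26.251
  mode - wants cross < 0 → take C=(4.7159,-2.2836) (cross=-26.251)
ex = (C−B)/|BC| = (0.8209,-0.5711); ey = (0.5711,0.8209)
P = B + 2.87·ex + -1.99·ey = (0.1892,-1.5583)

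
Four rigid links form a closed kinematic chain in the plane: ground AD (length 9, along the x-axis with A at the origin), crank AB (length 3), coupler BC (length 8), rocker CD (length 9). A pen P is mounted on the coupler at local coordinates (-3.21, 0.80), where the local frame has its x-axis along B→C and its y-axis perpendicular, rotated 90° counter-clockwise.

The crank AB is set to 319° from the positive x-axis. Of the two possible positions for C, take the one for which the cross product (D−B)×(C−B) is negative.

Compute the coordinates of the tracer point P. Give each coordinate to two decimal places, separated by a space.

A=(0,0), D=(9.00,0)
B = A + 3.00·(cos319°, sin319°) = (2.2641, -1.9682)
|BD| = 7.0175
circle(B,8.00) ∩ circle(D,9.00): a=2.2975, h=7.6630
  candidates: C₊=(2.3202,6.0316) cross=53.775; C₋=(6.6186,-8.6792) cross=-53.775
  mode - wants cross < 0 → take C=(6.6186,-8.6792) (cross=-53.775)
ex = (C−B)/|BC| = (0.5443,-0.8389); ey = (0.8389,0.5443)
P = B + -3.21·ex + 0.80·ey = (1.1880,1.1601)

1.19 1.16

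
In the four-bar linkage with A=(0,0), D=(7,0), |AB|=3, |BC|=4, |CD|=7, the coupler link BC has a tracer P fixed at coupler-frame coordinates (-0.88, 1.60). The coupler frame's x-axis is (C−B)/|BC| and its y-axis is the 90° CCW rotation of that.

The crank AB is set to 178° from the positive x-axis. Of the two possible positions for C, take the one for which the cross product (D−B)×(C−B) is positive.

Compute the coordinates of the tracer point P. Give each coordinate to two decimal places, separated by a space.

-4.60 0.98

A=(0,0), D=(7.00,0)
B = A + 3.00·(cos178°, sin178°) = (-2.9982, 0.1047)
|BD| = 9.9987
circle(B,4.00) ∩ circle(D,7.00): a=3.3491, h=2.1871
  candidates: C₊=(0.3737,2.2566) cross=21.868; C₋=(0.3279,-2.1173) cross=-21.868
  mode + wants cross > 0 → take C=(0.3737,2.2566) (cross=21.868)
ex = (C−B)/|BC| = (0.8430,0.5380); ey = (-0.5380,0.8430)
P = B + -0.88·ex + 1.60·ey = (-4.6007,0.9800)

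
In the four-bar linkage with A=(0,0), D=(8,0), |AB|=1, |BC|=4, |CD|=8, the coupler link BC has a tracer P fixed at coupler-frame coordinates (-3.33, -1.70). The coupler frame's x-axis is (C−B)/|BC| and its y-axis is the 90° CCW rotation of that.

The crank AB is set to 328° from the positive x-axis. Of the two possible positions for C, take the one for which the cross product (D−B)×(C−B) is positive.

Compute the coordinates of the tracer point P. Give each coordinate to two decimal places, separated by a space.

A=(0,0), D=(8.00,0)
B = A + 1.00·(cos328°, sin328°) = (0.8480, -0.5299)
|BD| = 7.1716
circle(B,4.00) ∩ circle(D,8.00): a=0.2392, h=3.9928
  candidates: C₊=(0.7916,3.4697) cross=28.635; C₋=(1.3817,-4.4942) cross=-28.635
  mode + wants cross > 0 → take C=(0.7916,3.4697) (cross=28.635)
ex = (C−B)/|BC| = (-0.0141,0.9999); ey = (-0.9999,-0.0141)
P = B + -3.33·ex + -1.70·ey = (2.5949,-3.8356)

2.59 -3.84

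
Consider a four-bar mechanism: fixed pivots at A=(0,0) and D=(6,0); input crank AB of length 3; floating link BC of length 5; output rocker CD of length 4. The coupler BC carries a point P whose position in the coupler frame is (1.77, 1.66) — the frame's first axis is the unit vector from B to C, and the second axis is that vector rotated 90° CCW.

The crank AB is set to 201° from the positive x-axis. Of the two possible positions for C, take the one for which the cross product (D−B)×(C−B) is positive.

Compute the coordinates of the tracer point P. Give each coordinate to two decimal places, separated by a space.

-1.55 1.00

A=(0,0), D=(6.00,0)
B = A + 3.00·(cos201°, sin201°) = (-2.8007, -1.0751)
|BD| = 8.8662
circle(B,5.00) ∩ circle(D,4.00): a=4.9406, h=0.7682
  candidates: C₊=(2.0103,0.2866) cross=6.811; C₋=(2.1966,-1.2386) cross=-6.811
  mode + wants cross > 0 → take C=(2.0103,0.2866) (cross=6.811)
ex = (C−B)/|BC| = (0.9622,0.2723); ey = (-0.2723,0.9622)
P = B + 1.77·ex + 1.66·ey = (-1.5497,1.0042)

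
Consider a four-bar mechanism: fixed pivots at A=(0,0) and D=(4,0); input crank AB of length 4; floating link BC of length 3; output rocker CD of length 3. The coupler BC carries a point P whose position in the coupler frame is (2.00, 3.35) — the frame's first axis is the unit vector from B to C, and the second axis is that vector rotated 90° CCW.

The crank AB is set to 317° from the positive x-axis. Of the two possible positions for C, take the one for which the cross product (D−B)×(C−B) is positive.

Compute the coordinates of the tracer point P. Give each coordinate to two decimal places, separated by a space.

A=(0,0), D=(4.00,0)
B = A + 4.00·(cos317°, sin317°) = (2.9254, -2.7280)
|BD| = 2.9320
circle(B,3.00) ∩ circle(D,3.00): a=1.4660, h=2.6174
  candidates: C₊=(1.0274,-0.4047) cross=7.674; C₋=(5.8980,-2.3233) cross=-7.674
  mode + wants cross > 0 → take C=(1.0274,-0.4047) (cross=7.674)
ex = (C−B)/|BC| = (-0.6327,0.7744); ey = (-0.7744,-0.6327)
P = B + 2.00·ex + 3.35·ey = (-0.9342,-3.2986)

-0.93 -3.30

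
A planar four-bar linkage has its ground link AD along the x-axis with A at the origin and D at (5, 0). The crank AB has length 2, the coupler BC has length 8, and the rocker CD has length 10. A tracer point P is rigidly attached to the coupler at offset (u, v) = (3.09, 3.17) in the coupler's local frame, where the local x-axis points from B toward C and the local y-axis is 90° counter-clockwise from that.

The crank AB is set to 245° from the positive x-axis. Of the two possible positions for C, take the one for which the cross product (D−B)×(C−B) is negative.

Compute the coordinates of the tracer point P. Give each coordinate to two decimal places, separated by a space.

3.13 -3.77

A=(0,0), D=(5.00,0)
B = A + 2.00·(cos245°, sin245°) = (-0.8452, -1.8126)
|BD| = 6.1198
circle(B,8.00) ∩ circle(D,10.00): a=0.1187, h=7.9991
  candidates: C₊=(-3.1011,5.8627) cross=48.953; C₋=(1.6373,-9.4177) cross=-48.953
  mode - wants cross < 0 → take C=(1.6373,-9.4177) (cross=-48.953)
ex = (C−B)/|BC| = (0.3103,-0.9506); ey = (0.9506,0.3103)
P = B + 3.09·ex + 3.17·ey = (3.1272,-3.7663)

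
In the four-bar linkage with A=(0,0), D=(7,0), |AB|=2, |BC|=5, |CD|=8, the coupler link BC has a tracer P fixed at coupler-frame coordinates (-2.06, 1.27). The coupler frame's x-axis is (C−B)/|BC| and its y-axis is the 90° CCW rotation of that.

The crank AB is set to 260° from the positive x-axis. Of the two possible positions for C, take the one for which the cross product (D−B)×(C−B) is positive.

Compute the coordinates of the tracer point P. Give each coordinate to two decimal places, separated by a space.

A=(0,0), D=(7.00,0)
B = A + 2.00·(cos260°, sin260°) = (-0.3473, -1.9696)
|BD| = 7.6067
circle(B,5.00) ∩ circle(D,8.00): a=1.2398, h=4.8438
  candidates: C₊=(-0.4040,3.0301) cross=36.846; C₋=(2.1045,-6.3272) cross=-36.846
  mode + wants cross > 0 → take C=(-0.4040,3.0301) (cross=36.846)
ex = (C−B)/|BC| = (-0.0113,0.9999); ey = (-0.9999,-0.0113)
P = B + -2.06·ex + 1.27·ey = (-1.5939,-4.0439)

-1.59 -4.04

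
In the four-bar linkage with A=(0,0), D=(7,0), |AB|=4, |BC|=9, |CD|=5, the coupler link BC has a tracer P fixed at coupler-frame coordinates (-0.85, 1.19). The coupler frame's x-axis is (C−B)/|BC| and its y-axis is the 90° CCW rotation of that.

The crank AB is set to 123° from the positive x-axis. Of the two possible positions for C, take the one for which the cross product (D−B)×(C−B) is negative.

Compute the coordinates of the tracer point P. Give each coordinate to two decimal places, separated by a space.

A=(0,0), D=(7.00,0)
B = A + 4.00·(cos123°, sin123°) = (-2.1786, 3.3547)
|BD| = 9.7724
circle(B,9.00) ∩ circle(D,5.00): a=7.7514, h=4.5734
  candidates: C₊=(6.6718,4.9892) cross=44.693; C₋=(3.5319,-3.6017) cross=-44.693
  mode - wants cross < 0 → take C=(3.5319,-3.6017) (cross=-44.693)
ex = (C−B)/|BC| = (0.6345,-0.7729); ey = (0.7729,0.6345)
P = B + -0.85·ex + 1.19·ey = (-1.7981,4.7667)

-1.80 4.77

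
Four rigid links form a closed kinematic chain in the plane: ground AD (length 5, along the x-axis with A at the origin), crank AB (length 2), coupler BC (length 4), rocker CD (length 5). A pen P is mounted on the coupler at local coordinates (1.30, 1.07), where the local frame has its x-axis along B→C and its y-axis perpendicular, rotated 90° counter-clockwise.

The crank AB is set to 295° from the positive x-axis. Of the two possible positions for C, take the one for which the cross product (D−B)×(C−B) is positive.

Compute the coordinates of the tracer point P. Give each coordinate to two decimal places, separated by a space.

-0.33 -0.61

A=(0,0), D=(5.00,0)
B = A + 2.00·(cos295°, sin295°) = (0.8452, -1.8126)
|BD| = 4.5329
circle(B,4.00) ∩ circle(D,5.00): a=1.2737, h=3.7918
  candidates: C₊=(0.4965,2.1722) cross=17.188; C₋=(3.5290,-4.7787) cross=-17.188
  mode + wants cross > 0 → take C=(0.4965,2.1722) (cross=17.188)
ex = (C−B)/|BC| = (-0.0872,0.9962); ey = (-0.9962,-0.0872)
P = B + 1.30·ex + 1.07·ey = (-0.3340,-0.6109)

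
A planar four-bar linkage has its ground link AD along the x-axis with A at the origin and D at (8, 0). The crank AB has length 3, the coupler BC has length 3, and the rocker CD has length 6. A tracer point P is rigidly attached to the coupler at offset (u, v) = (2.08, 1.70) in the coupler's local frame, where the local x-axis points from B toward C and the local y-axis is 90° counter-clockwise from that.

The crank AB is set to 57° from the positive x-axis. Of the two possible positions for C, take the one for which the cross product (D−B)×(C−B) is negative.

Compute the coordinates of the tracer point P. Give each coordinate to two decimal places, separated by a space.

3.59 0.67

A=(0,0), D=(8.00,0)
B = A + 3.00·(cos57°, sin57°) = (1.6339, 2.5160)
|BD| = 6.8452
circle(B,3.00) ∩ circle(D,6.00): a=1.4504, h=2.6261
  candidates: C₊=(3.9481,4.4251) cross=17.976; C₋=(2.0176,-0.4594) cross=-17.976
  mode - wants cross < 0 → take C=(2.0176,-0.4594) (cross=-17.976)
ex = (C−B)/|BC| = (0.1279,-0.9918); ey = (0.9918,0.1279)
P = B + 2.08·ex + 1.70·ey = (3.5860,0.6705)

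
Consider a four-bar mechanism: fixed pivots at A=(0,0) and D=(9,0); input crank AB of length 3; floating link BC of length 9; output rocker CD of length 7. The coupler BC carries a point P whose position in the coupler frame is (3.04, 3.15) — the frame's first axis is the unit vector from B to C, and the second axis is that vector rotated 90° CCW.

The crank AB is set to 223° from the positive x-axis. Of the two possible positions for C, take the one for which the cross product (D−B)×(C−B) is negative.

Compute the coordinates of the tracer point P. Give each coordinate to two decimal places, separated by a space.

1.96 -0.66

A=(0,0), D=(9.00,0)
B = A + 3.00·(cos223°, sin223°) = (-2.1941, -2.0460)
|BD| = 11.3795
circle(B,9.00) ∩ circle(D,7.00): a=7.0958, h=5.5362
  candidates: C₊=(3.7907,4.6758) cross=62.999; C₋=(5.7815,-6.2162) cross=-62.999
  mode - wants cross < 0 → take C=(5.7815,-6.2162) (cross=-62.999)
ex = (C−B)/|BC| = (0.8862,-0.4634); ey = (0.4634,0.8862)
P = B + 3.04·ex + 3.15·ey = (1.9595,-0.6632)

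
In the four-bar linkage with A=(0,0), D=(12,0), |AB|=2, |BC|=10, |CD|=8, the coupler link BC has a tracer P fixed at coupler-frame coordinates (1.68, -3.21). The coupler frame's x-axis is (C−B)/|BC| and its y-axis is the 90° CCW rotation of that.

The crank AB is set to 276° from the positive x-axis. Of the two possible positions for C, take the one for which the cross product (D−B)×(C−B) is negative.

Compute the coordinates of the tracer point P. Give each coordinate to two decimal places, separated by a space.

A=(0,0), D=(12.00,0)
B = A + 2.00·(cos276°, sin276°) = (0.2091, -1.9890)
|BD| = 11.9575
circle(B,10.00) ∩ circle(D,8.00): a=7.4841, h=6.6324
  candidates: C₊=(6.4856,5.7958) cross=79.307; C₋=(8.6921,-7.2841) cross=-79.307
  mode - wants cross < 0 → take C=(8.6921,-7.2841) (cross=-79.307)
ex = (C−B)/|BC| = (0.8483,-0.5295); ey = (0.5295,0.8483)
P = B + 1.68·ex + -3.21·ey = (-0.0655,-5.6017)

-0.07 -5.60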